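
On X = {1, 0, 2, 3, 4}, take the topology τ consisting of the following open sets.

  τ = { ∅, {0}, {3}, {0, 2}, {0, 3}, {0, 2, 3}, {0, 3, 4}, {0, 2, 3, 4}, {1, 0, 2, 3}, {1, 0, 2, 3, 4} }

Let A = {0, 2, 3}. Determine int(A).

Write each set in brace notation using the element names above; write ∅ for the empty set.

opens ⊆ A: ∅, {0}, {3}, {0, 3}, {0, 2}, {0, 2, 3}; union → int = {0, 2, 3}

{0, 2, 3}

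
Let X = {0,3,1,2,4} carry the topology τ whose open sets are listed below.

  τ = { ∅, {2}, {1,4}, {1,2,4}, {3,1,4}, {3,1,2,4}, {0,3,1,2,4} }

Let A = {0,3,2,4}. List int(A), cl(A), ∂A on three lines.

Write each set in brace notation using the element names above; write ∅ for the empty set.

int(A) = {2}
cl(A)  = {0,3,1,2,4}
∂A     = {0,3,1,4}

interior: largest open inside A is {2} (from ∅, {2})
cl via duality: int({1}) = ∅, so X∖∅ = {0,3,1,2,4}
cl∖int = {0,3,1,4}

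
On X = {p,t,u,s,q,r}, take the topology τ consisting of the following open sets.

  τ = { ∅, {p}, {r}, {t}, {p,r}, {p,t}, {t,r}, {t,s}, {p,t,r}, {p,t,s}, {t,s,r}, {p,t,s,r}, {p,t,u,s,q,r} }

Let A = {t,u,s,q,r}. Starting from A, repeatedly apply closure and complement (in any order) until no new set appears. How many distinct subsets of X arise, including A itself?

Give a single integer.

X∖A={p}, int(X∖A)={p}, hence cl(A)={t,u,s,q,r}
Orbit (k=closure, c=complement):
  1. A     = {t,u,s,q,r}
  2. cA    = {p}
  3. kcA   = {p,u,q}
  4. ckcA  = {t,s,r}
(closed under both — stop)

4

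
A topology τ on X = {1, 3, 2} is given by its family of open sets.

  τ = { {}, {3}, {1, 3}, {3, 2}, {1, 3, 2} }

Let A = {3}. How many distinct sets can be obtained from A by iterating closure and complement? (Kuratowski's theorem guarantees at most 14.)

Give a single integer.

complement {1, 2}; its interior {}; cl(A) = X∖{} = {1, 3, 2}
With k = closure, c = complement:
  1. A     = {3}
  2. kA    = {1, 3, 2}
  3. cA    = {1, 2}
  4. ckA   = {}
k, c of each give nothing new

4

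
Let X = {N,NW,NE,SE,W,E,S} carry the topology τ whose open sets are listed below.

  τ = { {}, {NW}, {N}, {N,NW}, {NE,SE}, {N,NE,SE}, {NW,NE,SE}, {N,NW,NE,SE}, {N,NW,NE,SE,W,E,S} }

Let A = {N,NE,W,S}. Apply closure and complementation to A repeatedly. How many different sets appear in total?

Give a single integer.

10

closure: X∖int(X∖A) = X∖{NW} = {N,NE,SE,W,E,S}
Let k=closure and c=complement:
  1. A     = {N,NE,W,S}
  2. kA    = {N,NE,SE,W,E,S}
  3. cA    = {NW,SE,E}
  4. ckA   = {NW}
  5. kcA   = {NW,NE,SE,W,E,S}
  6. kckA  = {NW,W,E,S}
  7. ckcA  = {N}
  8. ckckA = {N,NE,SE}
  9. kckcA = {N,W,E,S}
  10. ckckcA = {NW,NE,SE}
— saturated at 10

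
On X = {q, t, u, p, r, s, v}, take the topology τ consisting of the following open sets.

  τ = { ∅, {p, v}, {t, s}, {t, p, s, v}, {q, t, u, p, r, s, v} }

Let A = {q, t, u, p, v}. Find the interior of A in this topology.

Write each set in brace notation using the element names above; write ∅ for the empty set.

U open, U⊆A: ∅, {p, v}. int(A) = ⋃ = {p, v}

{p, v}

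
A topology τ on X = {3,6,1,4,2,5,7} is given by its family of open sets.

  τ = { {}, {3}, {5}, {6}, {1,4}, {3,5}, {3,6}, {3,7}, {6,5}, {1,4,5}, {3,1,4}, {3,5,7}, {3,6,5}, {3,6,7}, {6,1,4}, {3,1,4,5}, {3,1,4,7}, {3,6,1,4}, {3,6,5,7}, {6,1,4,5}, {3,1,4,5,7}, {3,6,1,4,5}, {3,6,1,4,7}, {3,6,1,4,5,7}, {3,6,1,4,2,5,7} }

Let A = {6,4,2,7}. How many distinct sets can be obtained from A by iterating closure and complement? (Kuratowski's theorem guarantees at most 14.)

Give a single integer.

12

complement {3,1,5}; its interior {3,5}; cl(A) = X∖{3,5} = {6,1,4,2,7}
With k = closure, c = complement:
  1. A     = {6,4,2,7}
  2. kA    = {6,1,4,2,7}
  3. cA    = {3,1,5}
  4. ckA   = {3,5}
  5. kcA   = {3,1,4,2,5,7}
  6. kckA  = {3,2,5,7}
  7. ckcA  = {6}
  8. ckckA = {6,1,4}
  9. kckcA = {6,2}
  10. kckckA = {6,1,4,2}
  11. ckckcA = {3,1,4,5,7}
  12. ckckckA = {3,5,7}
k, c of each give nothing new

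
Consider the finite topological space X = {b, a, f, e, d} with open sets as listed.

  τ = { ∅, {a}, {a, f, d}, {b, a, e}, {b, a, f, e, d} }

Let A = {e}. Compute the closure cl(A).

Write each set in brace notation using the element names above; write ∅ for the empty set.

{b, e}

complement {b, a, f, d}; its interior {a, f, d}; cl(A) = X∖{a, f, d} = {b, e}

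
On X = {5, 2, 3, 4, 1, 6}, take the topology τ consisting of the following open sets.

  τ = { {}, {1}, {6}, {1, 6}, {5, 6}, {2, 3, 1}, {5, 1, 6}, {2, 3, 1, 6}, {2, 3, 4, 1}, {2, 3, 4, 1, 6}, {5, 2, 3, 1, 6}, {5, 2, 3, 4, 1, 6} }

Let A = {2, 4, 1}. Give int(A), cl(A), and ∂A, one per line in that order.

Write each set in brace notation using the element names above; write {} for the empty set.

opens ⊆ A: {}, {1}; union → int = {1}
complement {5, 3, 6}; its interior {5, 6}; cl(A) = X∖{5, 6} = {2, 3, 4, 1}
boundary = {2, 3, 4, 1} ∖ {1} = {2, 3, 4}

int(A) = {1}
cl(A)  = {2, 3, 4, 1}
∂A     = {2, 3, 4}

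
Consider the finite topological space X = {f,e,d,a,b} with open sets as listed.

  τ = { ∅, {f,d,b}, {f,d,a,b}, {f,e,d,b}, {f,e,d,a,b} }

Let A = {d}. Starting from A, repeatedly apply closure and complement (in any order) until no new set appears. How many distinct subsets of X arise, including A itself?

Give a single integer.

closure: X∖int(X∖A) = X∖∅ = {f,e,d,a,b}
Let k=closure and c=complement:
  1. A     = {d}
  2. kA    = {f,e,d,a,b}
  3. cA    = {f,e,a,b}
  4. ckA   = ∅
— saturated at 4

4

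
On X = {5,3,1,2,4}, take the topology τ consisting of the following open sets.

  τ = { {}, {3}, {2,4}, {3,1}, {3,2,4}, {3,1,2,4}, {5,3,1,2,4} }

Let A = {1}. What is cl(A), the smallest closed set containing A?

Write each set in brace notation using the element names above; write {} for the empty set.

{5,1}

closure: X∖int(X∖A) = X∖{3,2,4} = {5,1}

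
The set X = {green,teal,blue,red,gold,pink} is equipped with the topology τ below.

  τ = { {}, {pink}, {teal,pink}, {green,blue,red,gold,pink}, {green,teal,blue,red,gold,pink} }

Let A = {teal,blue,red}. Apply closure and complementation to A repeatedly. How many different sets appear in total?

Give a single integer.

6

X∖A={green,gold,pink}, int(X∖A)={pink}, hence cl(A)={green,teal,blue,red,gold}
Orbit (k=closure, c=complement):
  1. A     = {teal,blue,red}
  2. kA    = {green,teal,blue,red,gold}
  3. cA    = {green,gold,pink}
  4. ckA   = {pink}
  5. kcA   = {green,teal,blue,red,gold,pink}
  6. ckcA  = {}
(closed under both — stop)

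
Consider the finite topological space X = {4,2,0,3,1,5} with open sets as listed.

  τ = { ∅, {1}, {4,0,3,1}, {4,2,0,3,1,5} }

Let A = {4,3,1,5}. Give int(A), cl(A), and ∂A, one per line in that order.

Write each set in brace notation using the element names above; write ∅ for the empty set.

opens ⊆ A: ∅, {1}; union → int = {1}
complement {2,0}; its interior ∅; cl(A) = X∖∅ = {4,2,0,3,1,5}
boundary = {4,2,0,3,1,5} ∖ {1} = {4,2,0,3,5}

int(A) = {1}
cl(A)  = {4,2,0,3,1,5}
∂A     = {4,2,0,3,5}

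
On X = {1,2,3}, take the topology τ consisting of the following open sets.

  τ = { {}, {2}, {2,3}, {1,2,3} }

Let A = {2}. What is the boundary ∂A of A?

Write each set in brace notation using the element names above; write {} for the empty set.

open subsets of A: {}, {2}; so int(A) = {2}
closure: X∖int(X∖A) = X∖{} = {1,2,3}
∂A = {1,2,3} minus {2} = {1,3}

{1,3}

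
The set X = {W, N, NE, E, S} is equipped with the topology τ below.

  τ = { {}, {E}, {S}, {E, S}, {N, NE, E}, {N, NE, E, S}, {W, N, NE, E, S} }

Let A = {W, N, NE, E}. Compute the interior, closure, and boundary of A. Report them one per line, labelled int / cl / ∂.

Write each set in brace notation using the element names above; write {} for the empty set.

interior: largest open inside A is {N, NE, E} (from {}, {E}, {N, NE, E})
cl via duality: int({S}) = {S}, so X∖{S} = {W, N, NE, E}
cl∖int = {W}

int(A) = {N, NE, E}
cl(A)  = {W, N, NE, E}
∂A     = {W}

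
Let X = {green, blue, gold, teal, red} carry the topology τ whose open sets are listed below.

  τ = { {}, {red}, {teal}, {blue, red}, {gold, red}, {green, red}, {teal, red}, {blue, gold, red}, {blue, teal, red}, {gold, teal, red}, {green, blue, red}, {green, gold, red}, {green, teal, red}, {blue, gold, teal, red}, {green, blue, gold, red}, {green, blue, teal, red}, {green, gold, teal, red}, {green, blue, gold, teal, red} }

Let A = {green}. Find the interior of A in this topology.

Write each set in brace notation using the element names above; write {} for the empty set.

{}

opens ⊆ A: {}; union → int = {}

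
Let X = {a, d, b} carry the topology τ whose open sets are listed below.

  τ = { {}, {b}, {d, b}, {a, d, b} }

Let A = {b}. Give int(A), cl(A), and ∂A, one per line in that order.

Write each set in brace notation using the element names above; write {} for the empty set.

open subsets of A: {}, {b}; so int(A) = {b}
closure: X∖int(X∖A) = X∖{} = {a, d, b}
∂A = {a, d, b} minus {b} = {a, d}

int(A) = {b}
cl(A)  = {a, d, b}
∂A     = {a, d}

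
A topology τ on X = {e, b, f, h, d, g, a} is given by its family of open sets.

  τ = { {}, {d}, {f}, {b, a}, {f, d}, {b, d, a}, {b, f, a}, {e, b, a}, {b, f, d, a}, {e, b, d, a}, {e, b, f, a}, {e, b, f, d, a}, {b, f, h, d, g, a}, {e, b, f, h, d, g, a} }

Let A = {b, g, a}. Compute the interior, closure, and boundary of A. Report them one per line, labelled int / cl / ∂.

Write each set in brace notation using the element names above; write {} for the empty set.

int(A) = {b, a}
cl(A)  = {e, b, h, g, a}
∂A     = {e, h, g}

interior: largest open inside A is {b, a} (from {}, {b, a})
cl via duality: int({e, f, h, d}) = {f, d}, so X∖{f, d} = {e, b, h, g, a}
cl∖int = {e, h, g}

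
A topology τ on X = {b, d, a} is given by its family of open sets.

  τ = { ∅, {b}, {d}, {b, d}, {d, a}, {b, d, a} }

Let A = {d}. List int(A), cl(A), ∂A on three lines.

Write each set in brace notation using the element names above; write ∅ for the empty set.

U open, U⊆A: ∅, {d}. int(A) = ⋃ = {d}
X∖A={b, a}, int(X∖A)={b}, hence cl(A)={d, a}
∂A: remove int from cl → {a}

int(A) = {d}
cl(A)  = {d, a}
∂A     = {a}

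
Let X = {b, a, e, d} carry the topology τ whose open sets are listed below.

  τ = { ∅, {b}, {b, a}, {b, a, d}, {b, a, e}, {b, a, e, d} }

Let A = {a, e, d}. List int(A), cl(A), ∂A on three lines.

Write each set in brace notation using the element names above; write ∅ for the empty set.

int(A) = ∅
cl(A)  = {a, e, d}
∂A     = {a, e, d}

open subsets of A: ∅; so int(A) = ∅
closure: X∖int(X∖A) = X∖{b} = {a, e, d}
∂A = {a, e, d} minus ∅ = {a, e, d}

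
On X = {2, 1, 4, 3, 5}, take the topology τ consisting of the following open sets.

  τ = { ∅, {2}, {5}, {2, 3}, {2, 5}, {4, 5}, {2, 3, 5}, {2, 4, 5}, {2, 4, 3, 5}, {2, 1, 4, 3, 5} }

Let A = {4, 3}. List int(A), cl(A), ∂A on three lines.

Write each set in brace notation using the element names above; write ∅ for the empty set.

int(A) = ∅
cl(A)  = {1, 4, 3}
∂A     = {1, 4, 3}

interior: largest open inside A is ∅ (from ∅)
cl via duality: int({2, 1, 5}) = {2, 5}, so X∖{2, 5} = {1, 4, 3}
cl∖int = {1, 4, 3}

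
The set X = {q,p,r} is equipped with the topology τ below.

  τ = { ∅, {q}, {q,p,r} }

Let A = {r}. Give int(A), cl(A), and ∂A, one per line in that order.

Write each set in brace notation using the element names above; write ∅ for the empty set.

interior: largest open inside A is ∅ (from ∅)
cl via duality: int({q,p}) = {q}, so X∖{q} = {p,r}
cl∖int = {p,r}

int(A) = ∅
cl(A)  = {p,r}
∂A     = {p,r}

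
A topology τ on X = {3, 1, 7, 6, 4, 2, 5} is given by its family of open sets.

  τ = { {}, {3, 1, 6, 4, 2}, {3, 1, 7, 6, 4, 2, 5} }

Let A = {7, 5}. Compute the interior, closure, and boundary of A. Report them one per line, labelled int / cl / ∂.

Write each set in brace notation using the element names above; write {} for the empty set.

int(A) = {}
cl(A)  = {7, 5}
∂A     = {7, 5}

U open, U⊆A: {}. int(A) = ⋃ = {}
X∖A={3, 1, 6, 4, 2}, int(X∖A)={3, 1, 6, 4, 2}, hence cl(A)={7, 5}
∂A: remove int from cl → {7, 5}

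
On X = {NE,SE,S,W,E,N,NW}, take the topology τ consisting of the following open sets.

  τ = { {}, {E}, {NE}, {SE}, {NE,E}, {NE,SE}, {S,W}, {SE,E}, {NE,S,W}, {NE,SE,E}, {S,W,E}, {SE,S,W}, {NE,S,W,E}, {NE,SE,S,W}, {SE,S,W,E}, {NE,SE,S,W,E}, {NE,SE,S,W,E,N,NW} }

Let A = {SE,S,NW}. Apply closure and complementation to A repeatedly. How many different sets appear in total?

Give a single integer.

X∖A={NE,W,E,N}, int(X∖A)={NE,E}, hence cl(A)={SE,S,W,N,NW}
Orbit (k=closure, c=complement):
  1. A     = {SE,S,NW}
  2. kA    = {SE,S,W,N,NW}
  3. cA    = {NE,W,E,N}
  4. ckA   = {NE,E}
  5. kcA   = {NE,S,W,E,N,NW}
  6. kckA  = {NE,E,N,NW}
  7. ckcA  = {SE}
  8. ckckA = {SE,S,W}
  9. kckcA = {SE,N,NW}
  10. ckckcA = {NE,S,W,E}
(closed under both — stop)

10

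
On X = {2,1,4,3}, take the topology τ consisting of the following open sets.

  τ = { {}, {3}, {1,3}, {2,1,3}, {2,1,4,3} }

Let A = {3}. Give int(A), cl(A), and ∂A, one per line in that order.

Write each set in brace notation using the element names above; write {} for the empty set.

int(A) = {3}
cl(A)  = {2,1,4,3}
∂A     = {2,1,4}

opens ⊆ A: {}, {3}; union → int = {3}
complement {2,1,4}; its interior {}; cl(A) = X∖{} = {2,1,4,3}
boundary = {2,1,4,3} ∖ {3} = {2,1,4}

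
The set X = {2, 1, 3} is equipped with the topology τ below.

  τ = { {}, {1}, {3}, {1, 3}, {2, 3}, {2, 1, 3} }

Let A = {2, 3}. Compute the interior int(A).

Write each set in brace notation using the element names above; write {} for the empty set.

{2, 3}

open subsets of A: {}, {3}, {2, 3}; so int(A) = {2, 3}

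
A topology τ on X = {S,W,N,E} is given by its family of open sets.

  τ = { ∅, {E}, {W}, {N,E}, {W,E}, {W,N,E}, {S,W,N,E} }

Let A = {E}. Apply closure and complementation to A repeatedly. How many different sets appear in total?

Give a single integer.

closure: X∖int(X∖A) = X∖{W} = {S,N,E}
Let k=closure and c=complement:
  1. A     = {E}
  2. kA    = {S,N,E}
  3. cA    = {S,W,N}
  4. ckA   = {W}
  5. kckA  = {S,W}
  6. ckckA = {N,E}
— saturated at 6

6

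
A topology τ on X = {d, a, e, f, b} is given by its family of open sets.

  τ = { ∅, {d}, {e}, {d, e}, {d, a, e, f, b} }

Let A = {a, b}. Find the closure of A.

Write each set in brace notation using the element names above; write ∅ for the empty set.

{a, f, b}

X∖A={d, e, f}, int(X∖A)={d, e}, hence cl(A)={a, f, b}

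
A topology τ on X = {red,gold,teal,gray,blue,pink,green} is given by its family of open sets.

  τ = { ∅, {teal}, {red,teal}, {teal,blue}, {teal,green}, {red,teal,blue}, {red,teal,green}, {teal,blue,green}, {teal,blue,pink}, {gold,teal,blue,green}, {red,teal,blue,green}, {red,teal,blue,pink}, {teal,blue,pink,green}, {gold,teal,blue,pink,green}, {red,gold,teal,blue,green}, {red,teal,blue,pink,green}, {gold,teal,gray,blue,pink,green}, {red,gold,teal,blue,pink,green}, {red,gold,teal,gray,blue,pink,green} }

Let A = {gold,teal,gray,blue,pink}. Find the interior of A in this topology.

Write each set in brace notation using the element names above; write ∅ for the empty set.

opens ⊆ A: ∅, {teal}, {teal,blue}, {teal,blue,pink}; union → int = {teal,blue,pink}

{teal,blue,pink}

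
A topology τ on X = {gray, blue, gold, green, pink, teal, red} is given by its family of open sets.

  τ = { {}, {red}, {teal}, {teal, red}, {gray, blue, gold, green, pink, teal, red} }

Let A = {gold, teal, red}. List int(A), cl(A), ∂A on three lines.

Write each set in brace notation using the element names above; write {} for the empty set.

int(A) = {teal, red}
cl(A)  = {gray, blue, gold, green, pink, teal, red}
∂A     = {gray, blue, gold, green, pink}

U open, U⊆A: {}, {red}, {teal}, {teal, red}. int(A) = ⋃ = {teal, red}
X∖A={gray, blue, green, pink}, int(X∖A)={}, hence cl(A)={gray, blue, gold, green, pink, teal, red}
∂A: remove int from cl → {gray, blue, gold, green, pink}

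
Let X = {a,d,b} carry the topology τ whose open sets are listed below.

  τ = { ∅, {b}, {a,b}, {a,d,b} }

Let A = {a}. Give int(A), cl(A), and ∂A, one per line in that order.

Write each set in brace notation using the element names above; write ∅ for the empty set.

int(A) = ∅
cl(A)  = {a,d}
∂A     = {a,d}

open subsets of A: ∅; so int(A) = ∅
closure: X∖int(X∖A) = X∖{b} = {a,d}
∂A = {a,d} minus ∅ = {a,d}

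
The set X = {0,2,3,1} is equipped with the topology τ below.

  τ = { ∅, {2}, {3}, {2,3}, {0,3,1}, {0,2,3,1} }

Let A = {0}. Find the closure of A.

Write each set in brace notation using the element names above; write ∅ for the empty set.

{0,1}

complement {2,3,1}; its interior {2,3}; cl(A) = X∖{2,3} = {0,1}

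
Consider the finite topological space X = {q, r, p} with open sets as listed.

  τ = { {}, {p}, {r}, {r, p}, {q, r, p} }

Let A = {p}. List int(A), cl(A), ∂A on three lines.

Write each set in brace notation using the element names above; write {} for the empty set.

int(A) = {p}
cl(A)  = {q, p}
∂A     = {q}

open subsets of A: {}, {p}; so int(A) = {p}
closure: X∖int(X∖A) = X∖{r} = {q, p}
∂A = {q, p} minus {p} = {q}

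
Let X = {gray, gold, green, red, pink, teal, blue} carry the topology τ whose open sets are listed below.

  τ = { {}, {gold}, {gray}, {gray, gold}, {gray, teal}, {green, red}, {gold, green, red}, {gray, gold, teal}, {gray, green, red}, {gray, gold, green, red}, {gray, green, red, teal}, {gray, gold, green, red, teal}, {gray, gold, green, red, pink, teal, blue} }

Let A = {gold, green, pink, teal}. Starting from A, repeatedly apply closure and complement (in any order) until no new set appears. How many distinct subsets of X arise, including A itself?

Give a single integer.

12

closure: X∖int(X∖A) = X∖{gray} = {gold, green, red, pink, teal, blue}
Let k=closure and c=complement:
  1. A     = {gold, green, pink, teal}
  2. kA    = {gold, green, red, pink, teal, blue}
  3. cA    = {gray, red, blue}
  4. ckA   = {gray}
  5. kcA   = {gray, green, red, pink, teal, blue}
  6. kckA  = {gray, pink, teal, blue}
  7. ckcA  = {gold}
  8. ckckA = {gold, green, red}
  9. kckcA = {gold, pink, blue}
  10. kckckA = {gold, green, red, pink, blue}
  11. ckckcA = {gray, green, red, teal}
  12. ckckckA = {gray, teal}
— saturated at 12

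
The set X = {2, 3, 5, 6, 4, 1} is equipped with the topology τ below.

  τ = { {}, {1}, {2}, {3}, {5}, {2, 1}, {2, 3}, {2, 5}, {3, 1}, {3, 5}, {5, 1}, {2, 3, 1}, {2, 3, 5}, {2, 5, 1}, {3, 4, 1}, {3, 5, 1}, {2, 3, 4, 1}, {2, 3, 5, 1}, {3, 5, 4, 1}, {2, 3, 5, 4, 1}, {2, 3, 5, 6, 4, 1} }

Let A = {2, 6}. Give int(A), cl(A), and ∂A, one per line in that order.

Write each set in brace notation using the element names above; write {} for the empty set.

open subsets of A: {}, {2}; so int(A) = {2}
closure: X∖int(X∖A) = X∖{3, 5, 4, 1} = {2, 6}
∂A = {2, 6} minus {2} = {6}

int(A) = {2}
cl(A)  = {2, 6}
∂A     = {6}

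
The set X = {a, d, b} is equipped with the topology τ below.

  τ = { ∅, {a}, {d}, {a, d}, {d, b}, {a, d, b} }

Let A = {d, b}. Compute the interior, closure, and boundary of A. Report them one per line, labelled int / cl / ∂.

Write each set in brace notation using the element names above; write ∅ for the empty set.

int(A) = {d, b}
cl(A)  = {d, b}
∂A     = ∅

open subsets of A: ∅, {d}, {d, b}; so int(A) = {d, b}
closure: X∖int(X∖A) = X∖{a} = {d, b}
∂A = {d, b} minus {d, b} = ∅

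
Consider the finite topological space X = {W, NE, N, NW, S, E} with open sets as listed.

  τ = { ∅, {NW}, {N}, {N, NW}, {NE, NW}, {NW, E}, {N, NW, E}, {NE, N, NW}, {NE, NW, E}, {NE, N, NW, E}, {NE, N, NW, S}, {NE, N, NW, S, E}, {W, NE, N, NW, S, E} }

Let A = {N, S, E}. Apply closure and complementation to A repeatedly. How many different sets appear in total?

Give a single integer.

complement {W, NE, NW}; its interior {NE, NW}; cl(A) = X∖{NE, NW} = {W, N, S, E}
With k = closure, c = complement:
  1. A     = {N, S, E}
  2. kA    = {W, N, S, E}
  3. cA    = {W, NE, NW}
  4. ckA   = {NE, NW}
  5. kcA   = {W, NE, NW, S, E}
  6. ckcA  = {N}
  7. kckcA = {W, N, S}
  8. ckckcA = {NE, NW, E}
k, c of each give nothing new

8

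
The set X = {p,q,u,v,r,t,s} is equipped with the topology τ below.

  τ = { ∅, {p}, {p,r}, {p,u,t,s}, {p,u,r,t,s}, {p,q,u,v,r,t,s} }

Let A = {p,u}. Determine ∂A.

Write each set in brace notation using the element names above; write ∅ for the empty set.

{q,u,v,r,t,s}

open subsets of A: ∅, {p}; so int(A) = {p}
closure: X∖int(X∖A) = X∖∅ = {p,q,u,v,r,t,s}
∂A = {p,q,u,v,r,t,s} minus {p} = {q,u,v,r,t,s}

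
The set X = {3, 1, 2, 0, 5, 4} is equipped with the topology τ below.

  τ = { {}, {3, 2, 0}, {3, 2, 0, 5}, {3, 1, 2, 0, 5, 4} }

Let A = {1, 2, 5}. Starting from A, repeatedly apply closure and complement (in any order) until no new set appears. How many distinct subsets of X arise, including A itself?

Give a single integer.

4

closure: X∖int(X∖A) = X∖{} = {3, 1, 2, 0, 5, 4}
Let k=closure and c=complement:
  1. A     = {1, 2, 5}
  2. kA    = {3, 1, 2, 0, 5, 4}
  3. cA    = {3, 0, 4}
  4. ckA   = {}
— saturated at 4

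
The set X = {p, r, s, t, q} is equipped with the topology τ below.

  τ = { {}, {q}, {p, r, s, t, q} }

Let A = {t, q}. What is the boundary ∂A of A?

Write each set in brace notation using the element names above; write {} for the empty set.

U open, U⊆A: {}, {q}. int(A) = ⋃ = {q}
X∖A={p, r, s}, int(X∖A)={}, hence cl(A)={p, r, s, t, q}
∂A: remove int from cl → {p, r, s, t}

{p, r, s, t}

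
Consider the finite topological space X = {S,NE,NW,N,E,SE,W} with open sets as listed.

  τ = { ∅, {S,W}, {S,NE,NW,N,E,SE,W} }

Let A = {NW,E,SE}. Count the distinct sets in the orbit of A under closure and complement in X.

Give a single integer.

6

X∖A={S,NE,N,W}, int(X∖A)={S,W}, hence cl(A)={NE,NW,N,E,SE}
Orbit (k=closure, c=complement):
  1. A     = {NW,E,SE}
  2. kA    = {NE,NW,N,E,SE}
  3. cA    = {S,NE,N,W}
  4. ckA   = {S,W}
  5. kcA   = {S,NE,NW,N,E,SE,W}
  6. ckcA  = ∅
(closed under both — stop)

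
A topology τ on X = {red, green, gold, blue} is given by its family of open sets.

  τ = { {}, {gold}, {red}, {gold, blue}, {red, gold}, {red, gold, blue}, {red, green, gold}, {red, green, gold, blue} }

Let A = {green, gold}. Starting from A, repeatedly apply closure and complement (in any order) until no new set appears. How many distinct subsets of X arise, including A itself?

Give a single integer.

8

cl via duality: int({red, blue}) = {red}, so X∖{red} = {green, gold, blue}
Write k for closure, c for complement:
  1. A     = {green, gold}
  2. kA    = {green, gold, blue}
  3. cA    = {red, blue}
  4. ckA   = {red}
  5. kcA   = {red, green, blue}
  6. kckA  = {red, green}
  7. ckcA  = {gold}
  8. ckckA = {gold, blue}
applying k or c yields no new set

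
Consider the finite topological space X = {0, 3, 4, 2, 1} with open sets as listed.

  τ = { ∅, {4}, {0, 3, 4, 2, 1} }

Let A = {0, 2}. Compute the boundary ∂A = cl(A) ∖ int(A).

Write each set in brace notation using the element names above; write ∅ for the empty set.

{0, 3, 2, 1}

U open, U⊆A: ∅. int(A) = ⋃ = ∅
X∖A={3, 4, 1}, int(X∖A)={4}, hence cl(A)={0, 3, 2, 1}
∂A: remove int from cl → {0, 3, 2, 1}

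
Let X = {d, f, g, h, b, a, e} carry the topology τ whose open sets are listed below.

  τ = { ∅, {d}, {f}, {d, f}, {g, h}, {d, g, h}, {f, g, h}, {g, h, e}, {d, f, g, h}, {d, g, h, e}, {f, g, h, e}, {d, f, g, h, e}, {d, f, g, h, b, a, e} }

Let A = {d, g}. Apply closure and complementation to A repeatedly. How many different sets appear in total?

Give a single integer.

10

cl via duality: int({f, h, b, a, e}) = {f}, so X∖{f} = {d, g, h, b, a, e}
Write k for closure, c for complement:
  1. A     = {d, g}
  2. kA    = {d, g, h, b, a, e}
  3. cA    = {f, h, b, a, e}
  4. ckA   = {f}
  5. kcA   = {f, g, h, b, a, e}
  6. kckA  = {f, b, a}
  7. ckcA  = {d}
  8. ckckA = {d, g, h, e}
  9. kckcA = {d, b, a}
  10. ckckcA = {f, g, h, e}
applying k or c yields no new set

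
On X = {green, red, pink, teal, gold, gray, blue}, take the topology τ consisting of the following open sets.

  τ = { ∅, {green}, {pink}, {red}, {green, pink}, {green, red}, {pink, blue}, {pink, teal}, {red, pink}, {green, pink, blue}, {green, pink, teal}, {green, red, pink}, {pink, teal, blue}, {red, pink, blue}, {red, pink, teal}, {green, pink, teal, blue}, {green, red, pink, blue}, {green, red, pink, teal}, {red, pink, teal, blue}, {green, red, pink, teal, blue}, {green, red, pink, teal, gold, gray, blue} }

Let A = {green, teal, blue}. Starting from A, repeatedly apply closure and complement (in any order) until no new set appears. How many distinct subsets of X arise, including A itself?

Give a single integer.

8

cl via duality: int({red, pink, gold, gray}) = {red, pink}, so X∖{red, pink} = {green, teal, gold, gray, blue}
Write k for closure, c for complement:
  1. A     = {green, teal, blue}
  2. kA    = {green, teal, gold, gray, blue}
  3. cA    = {red, pink, gold, gray}
  4. ckA   = {red, pink}
  5. kcA   = {red, pink, teal, gold, gray, blue}
  6. ckcA  = {green}
  7. kckcA = {green, gold, gray}
  8. ckckcA = {red, pink, teal, blue}
applying k or c yields no new set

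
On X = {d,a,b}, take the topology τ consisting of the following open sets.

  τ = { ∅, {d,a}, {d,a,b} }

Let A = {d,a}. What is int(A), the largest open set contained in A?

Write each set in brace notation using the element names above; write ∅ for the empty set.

{d,a}

opens ⊆ A: ∅, {d,a}; union → int = {d,a}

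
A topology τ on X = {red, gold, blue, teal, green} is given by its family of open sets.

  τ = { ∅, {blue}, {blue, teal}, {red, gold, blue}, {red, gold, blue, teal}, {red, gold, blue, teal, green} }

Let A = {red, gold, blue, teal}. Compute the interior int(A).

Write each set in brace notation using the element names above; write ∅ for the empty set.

open subsets of A: ∅, {blue}, {blue, teal}, {red, gold, blue}, {red, gold, blue, teal}; so int(A) = {red, gold, blue, teal}

{red, gold, blue, teal}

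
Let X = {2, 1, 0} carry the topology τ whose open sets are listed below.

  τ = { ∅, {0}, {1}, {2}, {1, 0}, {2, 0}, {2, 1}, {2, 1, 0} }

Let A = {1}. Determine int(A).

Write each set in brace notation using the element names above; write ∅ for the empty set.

{1}

opens ⊆ A: ∅, {1}; union → int = {1}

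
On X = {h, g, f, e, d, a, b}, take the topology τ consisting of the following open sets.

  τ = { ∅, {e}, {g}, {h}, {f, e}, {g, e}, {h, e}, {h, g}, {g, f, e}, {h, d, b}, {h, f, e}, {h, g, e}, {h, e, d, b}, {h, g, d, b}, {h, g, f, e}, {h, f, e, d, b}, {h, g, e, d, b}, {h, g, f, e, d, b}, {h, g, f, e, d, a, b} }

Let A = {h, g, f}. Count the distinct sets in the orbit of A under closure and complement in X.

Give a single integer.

complement {e, d, a, b}; its interior {e}; cl(A) = X∖{e} = {h, g, f, d, a, b}
With k = closure, c = complement:
  1. A     = {h, g, f}
  2. kA    = {h, g, f, d, a, b}
  3. cA    = {e, d, a, b}
  4. ckA   = {e}
  5. kcA   = {f, e, d, a, b}
  6. kckA  = {f, e, a}
  7. ckcA  = {h, g}
  8. ckckA = {h, g, d, b}
  9. kckcA = {h, g, d, a, b}
  10. ckckcA = {f, e}
k, c of each give nothing new

10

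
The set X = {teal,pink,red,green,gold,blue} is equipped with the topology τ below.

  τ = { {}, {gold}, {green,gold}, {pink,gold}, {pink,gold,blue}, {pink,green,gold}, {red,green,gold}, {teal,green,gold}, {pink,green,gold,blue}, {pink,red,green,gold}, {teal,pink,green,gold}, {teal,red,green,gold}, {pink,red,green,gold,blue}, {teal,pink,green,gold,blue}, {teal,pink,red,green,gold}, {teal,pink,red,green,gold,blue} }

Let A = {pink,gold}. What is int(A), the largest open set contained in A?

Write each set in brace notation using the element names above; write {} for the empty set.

U open, U⊆A: {}, {gold}, {pink,gold}. int(A) = ⋃ = {pink,gold}

{pink,gold}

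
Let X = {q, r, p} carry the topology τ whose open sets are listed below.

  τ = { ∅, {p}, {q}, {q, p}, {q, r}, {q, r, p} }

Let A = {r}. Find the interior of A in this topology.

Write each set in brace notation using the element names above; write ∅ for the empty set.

interior: largest open inside A is ∅ (from ∅)

∅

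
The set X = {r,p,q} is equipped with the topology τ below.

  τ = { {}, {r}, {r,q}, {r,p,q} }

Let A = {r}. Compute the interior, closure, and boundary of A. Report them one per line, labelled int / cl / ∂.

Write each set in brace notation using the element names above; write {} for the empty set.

int(A) = {r}
cl(A)  = {r,p,q}
∂A     = {p,q}

U open, U⊆A: {}, {r}. int(A) = ⋃ = {r}
X∖A={p,q}, int(X∖A)={}, hence cl(A)={r,p,q}
∂A: remove int from cl → {p,q}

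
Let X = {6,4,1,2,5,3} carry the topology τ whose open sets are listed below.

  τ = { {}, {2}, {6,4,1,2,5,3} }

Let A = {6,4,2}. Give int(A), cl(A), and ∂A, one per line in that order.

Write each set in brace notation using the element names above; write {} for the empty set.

open subsets of A: {}, {2}; so int(A) = {2}
closure: X∖int(X∖A) = X∖{} = {6,4,1,2,5,3}
∂A = {6,4,1,2,5,3} minus {2} = {6,4,1,5,3}

int(A) = {2}
cl(A)  = {6,4,1,2,5,3}
∂A     = {6,4,1,5,3}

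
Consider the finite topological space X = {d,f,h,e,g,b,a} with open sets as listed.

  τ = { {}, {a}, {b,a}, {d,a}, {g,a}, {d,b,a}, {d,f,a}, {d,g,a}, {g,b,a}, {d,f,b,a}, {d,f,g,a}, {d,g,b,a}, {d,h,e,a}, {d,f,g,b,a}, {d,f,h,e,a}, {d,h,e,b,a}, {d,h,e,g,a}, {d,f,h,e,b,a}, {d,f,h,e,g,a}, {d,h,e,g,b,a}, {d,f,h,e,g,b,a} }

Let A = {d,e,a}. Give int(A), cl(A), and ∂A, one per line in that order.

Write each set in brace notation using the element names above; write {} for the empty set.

int(A) = {d,a}
cl(A)  = {d,f,h,e,g,b,a}
∂A     = {f,h,e,g,b}

U open, U⊆A: {}, {a}, {d,a}. int(A) = ⋃ = {d,a}
X∖A={f,h,g,b}, int(X∖A)={}, hence cl(A)={d,f,h,e,g,b,a}
∂A: remove int from cl → {f,h,e,g,b}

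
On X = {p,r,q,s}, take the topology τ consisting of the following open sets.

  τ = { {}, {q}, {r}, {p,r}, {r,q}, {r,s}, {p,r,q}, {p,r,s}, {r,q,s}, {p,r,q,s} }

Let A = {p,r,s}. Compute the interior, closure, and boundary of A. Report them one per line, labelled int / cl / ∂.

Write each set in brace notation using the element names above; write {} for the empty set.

interior: largest open inside A is {p,r,s} (from {}, {r}, {p,r}, {r,s}, {p,r,s})
cl via duality: int({q}) = {q}, so X∖{q} = {p,r,s}
cl∖int = {}

int(A) = {p,r,s}
cl(A)  = {p,r,s}
∂A     = {}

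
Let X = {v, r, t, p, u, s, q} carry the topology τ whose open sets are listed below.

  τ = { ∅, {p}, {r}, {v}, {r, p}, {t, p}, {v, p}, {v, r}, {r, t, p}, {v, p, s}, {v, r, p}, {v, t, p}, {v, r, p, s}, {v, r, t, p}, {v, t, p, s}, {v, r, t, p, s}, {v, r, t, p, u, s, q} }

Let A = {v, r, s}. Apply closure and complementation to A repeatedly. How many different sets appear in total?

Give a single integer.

6

complement {t, p, u, q}; its interior {t, p}; cl(A) = X∖{t, p} = {v, r, u, s, q}
With k = closure, c = complement:
  1. A     = {v, r, s}
  2. kA    = {v, r, u, s, q}
  3. cA    = {t, p, u, q}
  4. ckA   = {t, p}
  5. kcA   = {t, p, u, s, q}
  6. ckcA  = {v, r}
k, c of each give nothing new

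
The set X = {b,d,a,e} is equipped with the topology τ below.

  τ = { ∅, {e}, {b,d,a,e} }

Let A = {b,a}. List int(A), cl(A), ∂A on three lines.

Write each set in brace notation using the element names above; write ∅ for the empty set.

U open, U⊆A: ∅. int(A) = ⋃ = ∅
X∖A={d,e}, int(X∖A)={e}, hence cl(A)={b,d,a}
∂A: remove int from cl → {b,d,a}

int(A) = ∅
cl(A)  = {b,d,a}
∂A     = {b,d,a}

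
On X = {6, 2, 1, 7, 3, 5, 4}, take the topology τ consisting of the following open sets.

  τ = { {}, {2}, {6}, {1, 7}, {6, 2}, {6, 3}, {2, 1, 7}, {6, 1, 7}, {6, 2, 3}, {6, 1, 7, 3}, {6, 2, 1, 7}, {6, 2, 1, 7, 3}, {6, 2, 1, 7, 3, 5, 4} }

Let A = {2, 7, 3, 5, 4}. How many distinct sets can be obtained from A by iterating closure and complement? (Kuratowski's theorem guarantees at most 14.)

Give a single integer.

12

cl via duality: int({6, 1}) = {6}, so X∖{6} = {2, 1, 7, 3, 5, 4}
Write k for closure, c for complement:
  1. A     = {2, 7, 3, 5, 4}
  2. kA    = {2, 1, 7, 3, 5, 4}
  3. cA    = {6, 1}
  4. ckA   = {6}
  5. kcA   = {6, 1, 7, 3, 5, 4}
  6. kckA  = {6, 3, 5, 4}
  7. ckcA  = {2}
  8. ckckA = {2, 1, 7}
  9. kckcA = {2, 5, 4}
  10. kckckA = {2, 1, 7, 5, 4}
  11. ckckcA = {6, 1, 7, 3}
  12. ckckckA = {6, 3}
applying k or c yields no new set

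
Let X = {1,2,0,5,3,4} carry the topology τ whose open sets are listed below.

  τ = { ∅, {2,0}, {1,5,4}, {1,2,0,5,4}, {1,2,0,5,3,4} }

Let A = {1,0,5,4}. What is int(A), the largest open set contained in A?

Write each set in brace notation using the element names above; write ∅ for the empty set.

open subsets of A: ∅, {1,5,4}; so int(A) = {1,5,4}

{1,5,4}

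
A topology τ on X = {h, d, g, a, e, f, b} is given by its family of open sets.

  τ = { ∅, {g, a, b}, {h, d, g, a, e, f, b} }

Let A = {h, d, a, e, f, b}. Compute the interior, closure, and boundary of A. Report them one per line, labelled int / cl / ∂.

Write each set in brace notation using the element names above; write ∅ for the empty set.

int(A) = ∅
cl(A)  = {h, d, g, a, e, f, b}
∂A     = {h, d, g, a, e, f, b}

U open, U⊆A: ∅. int(A) = ⋃ = ∅
X∖A={g}, int(X∖A)=∅, hence cl(A)={h, d, g, a, e, f, b}
∂A: remove int from cl → {h, d, g, a, e, f, b}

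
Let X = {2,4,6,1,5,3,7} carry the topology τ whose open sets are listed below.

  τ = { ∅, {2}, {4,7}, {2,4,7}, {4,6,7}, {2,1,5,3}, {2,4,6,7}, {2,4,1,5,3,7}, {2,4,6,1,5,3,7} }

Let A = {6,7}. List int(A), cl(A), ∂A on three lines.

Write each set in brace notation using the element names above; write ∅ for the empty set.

U open, U⊆A: ∅. int(A) = ⋃ = ∅
X∖A={2,4,1,5,3}, int(X∖A)={2,1,5,3}, hence cl(A)={4,6,7}
∂A: remove int from cl → {4,6,7}

int(A) = ∅
cl(A)  = {4,6,7}
∂A     = {4,6,7}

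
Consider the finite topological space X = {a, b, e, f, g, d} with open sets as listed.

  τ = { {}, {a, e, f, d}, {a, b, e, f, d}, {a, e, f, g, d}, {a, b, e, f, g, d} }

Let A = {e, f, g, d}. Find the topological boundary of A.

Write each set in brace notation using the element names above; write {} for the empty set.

U open, U⊆A: {}. int(A) = ⋃ = {}
X∖A={a, b}, int(X∖A)={}, hence cl(A)={a, b, e, f, g, d}
∂A: remove int from cl → {a, b, e, f, g, d}

{a, b, e, f, g, d}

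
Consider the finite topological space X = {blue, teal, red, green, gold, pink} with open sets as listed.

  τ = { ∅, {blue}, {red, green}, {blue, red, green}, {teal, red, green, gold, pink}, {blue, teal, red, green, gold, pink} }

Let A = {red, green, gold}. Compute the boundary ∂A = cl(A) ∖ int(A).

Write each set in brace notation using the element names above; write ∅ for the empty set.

opens ⊆ A: ∅, {red, green}; union → int = {red, green}
complement {blue, teal, pink}; its interior {blue}; cl(A) = X∖{blue} = {teal, red, green, gold, pink}
boundary = {teal, red, green, gold, pink} ∖ {red, green} = {teal, gold, pink}

{teal, gold, pink}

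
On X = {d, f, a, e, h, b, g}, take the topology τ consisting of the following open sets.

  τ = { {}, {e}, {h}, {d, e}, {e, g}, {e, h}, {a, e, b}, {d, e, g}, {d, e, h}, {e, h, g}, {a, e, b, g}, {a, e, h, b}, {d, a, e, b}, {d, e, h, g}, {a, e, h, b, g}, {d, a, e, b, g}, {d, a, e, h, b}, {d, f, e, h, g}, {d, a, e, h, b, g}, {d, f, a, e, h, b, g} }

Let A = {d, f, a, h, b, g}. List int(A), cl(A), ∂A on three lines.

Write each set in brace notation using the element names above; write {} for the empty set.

int(A) = {h}
cl(A)  = {d, f, a, h, b, g}
∂A     = {d, f, a, b, g}

U open, U⊆A: {}, {h}. int(A) = ⋃ = {h}
X∖A={e}, int(X∖A)={e}, hence cl(A)={d, f, a, h, b, g}
∂A: remove int from cl → {d, f, a, b, g}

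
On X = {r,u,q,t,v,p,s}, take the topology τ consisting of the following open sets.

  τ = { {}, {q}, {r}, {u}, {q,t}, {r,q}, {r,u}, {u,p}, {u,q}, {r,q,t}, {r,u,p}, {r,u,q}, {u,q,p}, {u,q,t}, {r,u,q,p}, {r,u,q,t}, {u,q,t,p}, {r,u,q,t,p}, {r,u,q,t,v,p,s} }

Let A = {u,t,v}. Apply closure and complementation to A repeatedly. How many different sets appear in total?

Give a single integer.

cl via duality: int({r,q,p,s}) = {r,q}, so X∖{r,q} = {u,t,v,p,s}
Write k for closure, c for complement:
  1. A     = {u,t,v}
  2. kA    = {u,t,v,p,s}
  3. cA    = {r,q,p,s}
  4. ckA   = {r,q}
  5. kcA   = {r,q,t,v,p,s}
  6. kckA  = {r,q,t,v,s}
  7. ckcA  = {u}
  8. ckckA = {u,p}
  9. kckcA = {u,v,p,s}
  10. ckckcA = {r,q,t}
applying k or c yields no new set

10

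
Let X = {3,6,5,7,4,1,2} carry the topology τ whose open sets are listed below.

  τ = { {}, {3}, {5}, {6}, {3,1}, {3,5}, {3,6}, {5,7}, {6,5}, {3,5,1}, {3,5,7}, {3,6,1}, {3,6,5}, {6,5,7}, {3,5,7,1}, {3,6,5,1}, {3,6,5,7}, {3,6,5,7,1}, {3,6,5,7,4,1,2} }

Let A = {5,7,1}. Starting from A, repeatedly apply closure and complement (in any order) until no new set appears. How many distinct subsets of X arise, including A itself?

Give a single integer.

8

X∖A={3,6,4,2}, int(X∖A)={3,6}, hence cl(A)={5,7,4,1,2}
Orbit (k=closure, c=complement):
  1. A     = {5,7,1}
  2. kA    = {5,7,4,1,2}
  3. cA    = {3,6,4,2}
  4. ckA   = {3,6}
  5. kcA   = {3,6,4,1,2}
  6. ckcA  = {5,7}
  7. kckcA = {5,7,4,2}
  8. ckckcA = {3,6,1}
(closed under both — stop)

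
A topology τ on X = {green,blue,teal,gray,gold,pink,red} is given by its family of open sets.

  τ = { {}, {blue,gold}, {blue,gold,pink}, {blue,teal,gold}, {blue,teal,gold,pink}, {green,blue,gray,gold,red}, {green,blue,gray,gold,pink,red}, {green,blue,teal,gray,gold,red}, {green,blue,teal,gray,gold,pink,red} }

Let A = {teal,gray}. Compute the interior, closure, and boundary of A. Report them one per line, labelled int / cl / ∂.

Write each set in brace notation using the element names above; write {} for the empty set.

int(A) = {}
cl(A)  = {green,teal,gray,red}
∂A     = {green,teal,gray,red}

opens ⊆ A: {}; union → int = {}
complement {green,blue,gold,pink,red}; its interior {blue,gold,pink}; cl(A) = X∖{blue,gold,pink} = {green,teal,gray,red}
boundary = {green,teal,gray,red} ∖ {} = {green,teal,gray,red}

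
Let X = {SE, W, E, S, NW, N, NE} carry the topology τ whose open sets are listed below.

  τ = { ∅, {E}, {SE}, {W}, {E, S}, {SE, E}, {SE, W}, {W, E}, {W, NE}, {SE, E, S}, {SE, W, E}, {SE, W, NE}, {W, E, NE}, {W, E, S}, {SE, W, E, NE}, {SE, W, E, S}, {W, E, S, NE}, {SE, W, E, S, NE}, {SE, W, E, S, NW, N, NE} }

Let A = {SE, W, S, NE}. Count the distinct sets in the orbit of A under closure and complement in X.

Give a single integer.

8

closure: X∖int(X∖A) = X∖{E} = {SE, W, S, NW, N, NE}
Let k=closure and c=complement:
  1. A     = {SE, W, S, NE}
  2. kA    = {SE, W, S, NW, N, NE}
  3. cA    = {E, NW, N}
  4. ckA   = {E}
  5. kcA   = {E, S, NW, N}
  6. ckcA  = {SE, W, NE}
  7. kckcA = {SE, W, NW, N, NE}
  8. ckckcA = {E, S}
— saturated at 8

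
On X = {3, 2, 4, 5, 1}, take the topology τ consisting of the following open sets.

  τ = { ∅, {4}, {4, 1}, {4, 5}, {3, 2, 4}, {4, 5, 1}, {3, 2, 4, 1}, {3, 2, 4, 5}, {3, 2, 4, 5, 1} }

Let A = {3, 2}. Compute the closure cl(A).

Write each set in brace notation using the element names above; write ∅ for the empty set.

{3, 2}

complement {4, 5, 1}; its interior {4, 5, 1}; cl(A) = X∖{4, 5, 1} = {3, 2}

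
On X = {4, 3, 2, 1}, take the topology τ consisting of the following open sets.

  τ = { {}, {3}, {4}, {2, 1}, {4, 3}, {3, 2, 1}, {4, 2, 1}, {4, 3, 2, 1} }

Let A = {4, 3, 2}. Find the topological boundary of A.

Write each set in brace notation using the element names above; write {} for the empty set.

{2, 1}

opens ⊆ A: {}, {4}, {3}, {4, 3}; union → int = {4, 3}
complement {1}; its interior {}; cl(A) = X∖{} = {4, 3, 2, 1}
boundary = {4, 3, 2, 1} ∖ {4, 3} = {2, 1}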